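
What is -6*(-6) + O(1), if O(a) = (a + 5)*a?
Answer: 42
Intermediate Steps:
O(a) = a*(5 + a) (O(a) = (5 + a)*a = a*(5 + a))
-6*(-6) + O(1) = -6*(-6) + 1*(5 + 1) = 36 + 1*6 = 36 + 6 = 42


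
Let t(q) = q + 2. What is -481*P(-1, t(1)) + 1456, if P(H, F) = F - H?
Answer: -468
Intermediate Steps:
t(q) = 2 + q
-481*P(-1, t(1)) + 1456 = -481*((2 + 1) - 1*(-1)) + 1456 = -481*(3 + 1) + 1456 = -481*4 + 1456 = -1924 + 1456 = -468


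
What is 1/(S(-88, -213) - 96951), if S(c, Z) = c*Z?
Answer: -1/78207 ≈ -1.2787e-5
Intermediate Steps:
S(c, Z) = Z*c
1/(S(-88, -213) - 96951) = 1/(-213*(-88) - 96951) = 1/(18744 - 96951) = 1/(-78207) = -1/78207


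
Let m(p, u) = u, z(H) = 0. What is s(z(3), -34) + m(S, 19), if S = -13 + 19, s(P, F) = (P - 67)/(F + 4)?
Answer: 637/30 ≈ 21.233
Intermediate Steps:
s(P, F) = (-67 + P)/(4 + F)
S = 6
s(z(3), -34) + m(S, 19) = (-67 + 0)/(4 - 34) + 19 = -67/(-30) + 19 = -1/30*(-67) + 19 = 67/30 + 19 = 637/30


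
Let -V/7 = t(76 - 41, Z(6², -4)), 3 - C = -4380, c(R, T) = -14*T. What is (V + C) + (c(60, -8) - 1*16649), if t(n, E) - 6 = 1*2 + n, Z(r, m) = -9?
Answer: -12455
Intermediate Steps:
C = 4383 (C = 3 - 1*(-4380) = 3 + 4380 = 4383)
t(n, E) = 8 + n (t(n, E) = 6 + (1*2 + n) = 6 + (2 + n) = 8 + n)
V = -301 (V = -7*(8 + (76 - 41)) = -7*(8 + 35) = -7*43 = -301)
(V + C) + (c(60, -8) - 1*16649) = (-301 + 4383) + (-14*(-8) - 1*16649) = 4082 + (112 - 16649) = 4082 - 16537 = -12455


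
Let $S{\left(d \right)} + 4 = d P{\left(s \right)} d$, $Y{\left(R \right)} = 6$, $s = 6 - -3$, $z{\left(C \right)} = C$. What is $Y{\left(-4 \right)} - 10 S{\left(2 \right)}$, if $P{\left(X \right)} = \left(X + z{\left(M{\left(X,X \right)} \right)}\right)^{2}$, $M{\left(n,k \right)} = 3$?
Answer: $-5714$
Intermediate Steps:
$s = 9$ ($s = 6 + 3 = 9$)
$P{\left(X \right)} = \left(3 + X\right)^{2}$ ($P{\left(X \right)} = \left(X + 3\right)^{2} = \left(3 + X\right)^{2}$)
$S{\left(d \right)} = -4 + 144 d^{2}$ ($S{\left(d \right)} = -4 + d \left(3 + 9\right)^{2} d = -4 + d 12^{2} d = -4 + d 144 d = -4 + 144 d d = -4 + 144 d^{2}$)
$Y{\left(-4 \right)} - 10 S{\left(2 \right)} = 6 - 10 \left(-4 + 144 \cdot 2^{2}\right) = 6 - 10 \left(-4 + 144 \cdot 4\right) = 6 - 10 \left(-4 + 576\right) = 6 - 5720 = -5714$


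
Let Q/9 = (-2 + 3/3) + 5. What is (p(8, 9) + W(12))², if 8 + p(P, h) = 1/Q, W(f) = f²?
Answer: 23980609/1296 ≈ 18504.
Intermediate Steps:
Q = 36 (Q = 9*((-2 + 3/3) + 5) = 9*((-2 + 3*(⅓)) + 5) = 9*((-2 + 1) + 5) = 9*(-1 + 5) = 9*4 = 36)
p(P, h) = -287/36 (p(P, h) = -8 + 1/36 = -287/36)
(p(8, 9) + W(12))² = (-287/36 + 12²)² = (-287/36 + 144)² = (4897/36)² = 23980609/1296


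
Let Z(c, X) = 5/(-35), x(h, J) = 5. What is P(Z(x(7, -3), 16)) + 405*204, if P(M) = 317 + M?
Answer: 580558/7 ≈ 82937.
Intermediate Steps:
Z(c, X) = -⅐ (Z(c, X) = 5*(-1/35) = -⅐)
P(Z(x(7, -3), 16)) + 405*204 = (317 - ⅐) + 405*204 = 2218/7 + 82620 = 580558/7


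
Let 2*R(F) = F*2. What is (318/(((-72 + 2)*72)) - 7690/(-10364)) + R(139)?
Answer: 304002737/2176440 ≈ 139.68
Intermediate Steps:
R(F) = F (R(F) = (F*2)/2 = (2*F)/2 = F)
(318/(((-72 + 2)*72)) - 7690/(-10364)) + R(139) = (318/(((-72 + 2)*72)) - 7690/(-10364)) + 139 = (318/((-70*72)) - 7690*(-1/10364)) + 139 = (318/(-5040) + 3845/5182) + 139 = (318*(-1/5040) + 3845/5182) + 139 = (-53/840 + 3845/5182) + 139 = 1477577/2176440 + 139 = 304002737/2176440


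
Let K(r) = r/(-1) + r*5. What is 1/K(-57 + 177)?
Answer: 1/480 ≈ 0.0020833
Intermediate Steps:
K(r) = 4*r (K(r) = r*(-1) + 5*r = -r + 5*r = 4*r)
1/K(-57 + 177) = 1/(4*(-57 + 177)) = 1/(4*120) = 1/480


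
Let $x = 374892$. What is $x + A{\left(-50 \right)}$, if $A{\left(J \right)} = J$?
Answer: $374842$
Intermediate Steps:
$x + A{\left(-50 \right)} = 374892 - 50 = 374842$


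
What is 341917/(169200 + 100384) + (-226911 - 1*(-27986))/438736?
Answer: 1506004683/1848065716 ≈ 0.81491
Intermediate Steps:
341917/(169200 + 100384) + (-226911 - 1*(-27986))/438736 = 341917/269584 + (-226911 + 27986)*(1/438736) = 341917*(1/269584) - 198925*1/438736 = 341917/269584 - 198925/438736 = 1506004683/1848065716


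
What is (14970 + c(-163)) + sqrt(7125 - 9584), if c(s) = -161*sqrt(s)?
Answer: 14970 + I*sqrt(2459) - 161*I*sqrt(163) ≈ 14970.0 - 2005.9*I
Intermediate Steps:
(14970 + c(-163)) + sqrt(7125 - 9584) = (14970 - 161*I*sqrt(163)) + sqrt(7125 - 9584) = (14970 - 161*I*sqrt(163)) + sqrt(-2459) = (14970 - 161*I*sqrt(163)) + I*sqrt(2459) = 14970 + I*sqrt(2459) - 161*I*sqrt(163)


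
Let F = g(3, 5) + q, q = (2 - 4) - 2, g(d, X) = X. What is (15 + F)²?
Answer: 256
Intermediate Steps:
q = -4 (q = -2 - 2 = -4)
F = 1 (F = 5 - 4 = 1)
(15 + F)² = (15 + 1)² = 16² = 256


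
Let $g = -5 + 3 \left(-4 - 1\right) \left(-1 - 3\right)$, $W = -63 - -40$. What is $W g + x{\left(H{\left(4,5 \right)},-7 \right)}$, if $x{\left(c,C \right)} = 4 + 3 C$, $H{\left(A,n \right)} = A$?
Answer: $-1282$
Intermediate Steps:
$W = -23$ ($W = -63 + 40 = -23$)
$g = 55$ ($g = -5 + 3 \left(\left(-5\right) \left(-4\right)\right) = -5 + 3 \cdot 20 = -5 + 60 = 55$)
$W g + x{\left(H{\left(4,5 \right)},-7 \right)} = \left(-23\right) 55 + \left(4 + 3 \left(-7\right)\right) = -1265 + \left(4 - 21\right) = -1265 - 17 = -1282$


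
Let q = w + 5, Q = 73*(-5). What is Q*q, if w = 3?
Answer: -2920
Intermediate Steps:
Q = -365
q = 8 (q = 3 + 5 = 8)
Q*q = -365*8 = -2920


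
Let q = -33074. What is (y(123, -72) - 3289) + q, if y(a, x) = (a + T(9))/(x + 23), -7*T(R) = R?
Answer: -12473361/343 ≈ -36366.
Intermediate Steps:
T(R) = -R/7
y(a, x) = (-9/7 + a)/(23 + x) (y(a, x) = (a - ⅐*9)/(x + 23) = (a - 9/7)/(23 + x) = (-9/7 + a)/(23 + x))
(y(123, -72) - 3289) + q = ((-9/7 + 123)/(23 - 72) - 3289) - 33074 = ((852/7)/(-49) - 3289) - 33074 = (-1/49*852/7 - 3289) - 33074 = (-852/343 - 3289) - 33074 = -1128979/343 - 33074 = -12473361/343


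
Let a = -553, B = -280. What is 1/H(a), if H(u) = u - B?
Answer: -1/273 ≈ -0.0036630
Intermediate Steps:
H(u) = 280 + u (H(u) = u - 1*(-280) = u + 280 = 280 + u)
1/H(a) = 1/(280 - 553) = 1/(-273) = -1/273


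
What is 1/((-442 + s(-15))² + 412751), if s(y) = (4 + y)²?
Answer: 1/515792 ≈ 1.9388e-6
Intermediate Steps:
1/((-442 + s(-15))² + 412751) = 1/((-442 + (4 - 15)²)² + 412751) = 1/((-442 + (-11)²)² + 412751) = 1/((-442 + 121)² + 412751) = 1/((-321)² + 412751) = 1/(103041 + 412751) = 1/515792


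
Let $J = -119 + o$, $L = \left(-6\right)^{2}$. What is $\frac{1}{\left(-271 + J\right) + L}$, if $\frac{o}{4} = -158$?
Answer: $- \frac{1}{986} \approx -0.0010142$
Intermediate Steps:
$o = -632$ ($o = 4 \left(-158\right) = -632$)
$L = 36$
$J = -751$ ($J = -119 - 632 = -751$)
$\frac{1}{\left(-271 + J\right) + L} = \frac{1}{\left(-271 - 751\right) + 36} = \frac{1}{-1022 + 36} = \frac{1}{-986} = - \frac{1}{986}$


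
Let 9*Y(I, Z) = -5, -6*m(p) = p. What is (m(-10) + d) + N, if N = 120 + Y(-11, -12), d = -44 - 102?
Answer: -224/9 ≈ -24.889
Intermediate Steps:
m(p) = -p/6
d = -146
Y(I, Z) = -5/9 (Y(I, Z) = (⅑)*(-5) = -5/9)
N = 1075/9 (N = 120 - 5/9 = 1075/9 ≈ 119.44)
(m(-10) + d) + N = (-⅙*(-10) - 146) + 1075/9 = (5/3 - 146) + 1075/9 = -433/3 + 1075/9 = -224/9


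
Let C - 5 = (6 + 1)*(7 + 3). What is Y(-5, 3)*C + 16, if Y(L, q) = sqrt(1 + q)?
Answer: 166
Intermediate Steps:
C = 75 (C = 5 + (6 + 1)*(7 + 3) = 5 + 7*10 = 5 + 70 = 75)
Y(-5, 3)*C + 16 = sqrt(1 + 3)*75 + 16 = sqrt(4)*75 + 16 = 2*75 + 16 = 150 + 16 = 166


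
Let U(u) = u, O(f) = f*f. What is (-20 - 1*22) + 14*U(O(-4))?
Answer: 182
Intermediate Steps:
O(f) = f**2
(-20 - 1*22) + 14*U(O(-4)) = (-20 - 1*22) + 14*(-4)**2 = (-20 - 22) + 14*16 = -42 + 224 = 182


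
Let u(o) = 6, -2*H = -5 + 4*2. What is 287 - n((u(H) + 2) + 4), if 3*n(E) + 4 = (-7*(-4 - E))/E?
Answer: 2567/9 ≈ 285.22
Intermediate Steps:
H = -3/2 (H = -(-5 + 4*2)/2 = -(-5 + 8)/2 = -1/2*3 = -3/2 ≈ -1.5000)
n(E) = -4/3 + (28 + 7*E)/(3*E) (n(E) = -4/3 + ((-7*(-4 - E))/E)/3 = -4/3 + ((28 + 7*E)/E)/3 = -4/3 + (28 + 7*E)/(3*E))
287 - n((u(H) + 2) + 4) = 287 - (28/3 + ((6 + 2) + 4))/((6 + 2) + 4) = 287 - (28/3 + (8 + 4))/(8 + 4) = 287 - (28/3 + 12)/12 = 287 - 64/(12*3) = 287 - 1*16/9 = 287 - 16/9 = 2567/9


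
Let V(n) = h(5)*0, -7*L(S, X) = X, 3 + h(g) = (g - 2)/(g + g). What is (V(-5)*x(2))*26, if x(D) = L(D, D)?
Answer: 0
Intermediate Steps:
h(g) = -3 + (-2 + g)/(2*g) (h(g) = -3 + (g - 2)/(g + g) = -3 + (-2 + g)/((2*g)) = -3 + (-2 + g)*(1/(2*g)) = -3 + (-2 + g)/(2*g))
L(S, X) = -X/7
x(D) = -D/7
V(n) = 0 (V(n) = (-5/2 - 1/5)*0 = -27/10*0 = 0)
(V(-5)*x(2))*26 = (0*(-1/7*2))*26 = (0*(-2/7))*26 = 0*26 = 0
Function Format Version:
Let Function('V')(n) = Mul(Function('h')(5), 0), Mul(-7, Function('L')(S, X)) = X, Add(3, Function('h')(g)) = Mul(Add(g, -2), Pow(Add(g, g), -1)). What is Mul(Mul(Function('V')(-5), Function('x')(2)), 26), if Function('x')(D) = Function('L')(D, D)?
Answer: 0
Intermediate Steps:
Function('h')(g) = Add(-3, Mul(Rational(1, 2), Pow(g, -1), Add(-2, g))) (Function('h')(g) = Add(-3, Mul(Add(g, -2), Pow(Add(g, g), -1))) = Add(-3, Mul(Add(-2, g), Pow(Mul(2, g), -1))) = Add(-3, Mul(Add(-2, g), Mul(Rational(1, 2), Pow(g, -1)))) = Add(-3, Mul(Rational(1, 2), Pow(g, -1), Add(-2, g))))
Function('L')(S, X) = Mul(Rational(-1, 7), X)
Function('x')(D) = Mul(Rational(-1, 7), D)
Function('V')(n) = 0 (Function('V')(n) = Mul(Add(Rational(-5, 2), Mul(-1, Pow(5, -1))), 0) = Mul(Add(Rational(-5, 2), Mul(-1, Rational(1, 5))), 0) = Mul(Add(Rational(-5, 2), Rational(-1, 5)), 0) = Mul(Rational(-27, 10), 0) = 0)
Mul(Mul(Function('V')(-5), Function('x')(2)), 26) = Mul(Mul(0, Mul(Rational(-1, 7), 2)), 26) = Mul(Mul(0, Rational(-2, 7)), 26) = Mul(0, 26) = 0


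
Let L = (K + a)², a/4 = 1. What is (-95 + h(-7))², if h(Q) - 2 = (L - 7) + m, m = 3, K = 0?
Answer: 6561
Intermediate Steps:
a = 4 (a = 4*1 = 4)
L = 16 (L = (0 + 4)² = 4² = 16)
h(Q) = 14 (h(Q) = 2 + ((16 - 7) + 3) = 2 + (9 + 3) = 2 + 12 = 14)
(-95 + h(-7))² = (-95 + 14)² = (-81)² = 6561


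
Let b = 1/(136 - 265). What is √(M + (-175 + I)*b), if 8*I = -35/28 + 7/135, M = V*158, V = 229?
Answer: 7*√176951683490/15480 ≈ 190.22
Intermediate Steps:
M = 36182 (M = 229*158 = 36182)
I = -647/4320 (I = (-35/28 + 7/135)/8 = (-35*1/28 + 7*(1/135))/8 = (-5/4 + 7/135)/8 = (⅛)*(-647/540) = -647/4320 ≈ -0.14977)
b = -1/129 (b = 1/(-129) = -1/129 ≈ -0.0077519)
√(M + (-175 + I)*b) = √(36182 + (-175 - 647/4320)*(-1/129)) = √(36182 - 756647/4320*(-1/129)) = √(36182 + 756647/557280) = √(20164261607/557280) = 7*√176951683490/15480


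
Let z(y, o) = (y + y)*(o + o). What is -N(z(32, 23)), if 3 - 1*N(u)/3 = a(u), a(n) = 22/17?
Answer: -87/17 ≈ -5.1176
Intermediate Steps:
z(y, o) = 4*o*y (z(y, o) = (2*y)*(2*o) = 4*o*y)
a(n) = 22/17 (a(n) = 22*(1/17) = 22/17)
N(u) = 87/17 (N(u) = 9 - 3*22/17 = 9 - 66/17 = 87/17)
-N(z(32, 23)) = -1*87/17 = -87/17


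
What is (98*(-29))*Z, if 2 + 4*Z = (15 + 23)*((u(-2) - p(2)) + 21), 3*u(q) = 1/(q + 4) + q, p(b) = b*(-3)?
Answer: -1428105/2 ≈ -7.1405e+5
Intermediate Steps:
p(b) = -3*b
u(q) = q/3 + 1/(3*(4 + q)) (u(q) = (1/(q + 4) + q)/3 = (1/(4 + q) + q)/3 = (q + 1/(4 + q))/3 = q/3 + 1/(3*(4 + q)))
Z = 1005/4 (Z = -½ + ((15 + 23)*(((1 + (-2)² + 4*(-2))/(3*(4 - 2)) - (-3)*2) + 21))/4 = -½ + (38*(((⅓)*(1 + 4 - 8)/2 - 1*(-6)) + 21))/4 = -½ + (38*(((⅓)*(½)*(-3) + 6) + 21))/4 = -½ + (38*((-½ + 6) + 21))/4 = -½ + (38*(11/2 + 21))/4 = -½ + (38*(53/2))/4 = -½ + (¼)*1007 = -½ + 1007/4 = 1005/4 ≈ 251.25)
(98*(-29))*Z = (98*(-29))*(1005/4) = -2842*1005/4 = -1428105/2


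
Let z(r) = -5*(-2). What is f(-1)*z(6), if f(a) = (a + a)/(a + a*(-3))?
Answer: -10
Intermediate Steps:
f(a) = -1 (f(a) = (2*a)/(a - 3*a) = (2*a)/((-2*a)) = (2*a)*(-1/(2*a)) = -1)
z(r) = 10
f(-1)*z(6) = -1*10 = -10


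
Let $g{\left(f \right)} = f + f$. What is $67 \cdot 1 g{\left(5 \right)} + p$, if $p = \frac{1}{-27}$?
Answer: $\frac{18089}{27} \approx 669.96$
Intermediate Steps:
$p = - \frac{1}{27} \approx -0.037037$
$g{\left(f \right)} = 2 f$
$67 \cdot 1 g{\left(5 \right)} + p = 67 \cdot 1 \cdot 2 \cdot 5 - \frac{1}{27} = 67 \cdot 1 \cdot 10 - \frac{1}{27} = 67 \cdot 10 - \frac{1}{27} = 670 - \frac{1}{27} = \frac{18089}{27}$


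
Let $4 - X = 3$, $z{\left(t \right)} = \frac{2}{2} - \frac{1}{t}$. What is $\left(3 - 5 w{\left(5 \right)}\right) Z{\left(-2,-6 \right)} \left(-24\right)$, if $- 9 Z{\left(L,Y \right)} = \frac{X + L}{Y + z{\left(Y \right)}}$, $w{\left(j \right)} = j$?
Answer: $- \frac{352}{29} \approx -12.138$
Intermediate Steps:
$z{\left(t \right)} = 1 - \frac{1}{t}$ ($z{\left(t \right)} = 2 \cdot \frac{1}{2} - \frac{1}{t} = 1 - \frac{1}{t}$)
$X = 1$ ($X = 4 - 3 = 1$)
$Z{\left(L,Y \right)} = - \frac{1 + L}{9 \left(Y + \frac{-1 + Y}{Y}\right)}$ ($Z{\left(L,Y \right)} = - \frac{\left(1 + L\right) \frac{1}{Y + \frac{-1 + Y}{Y}}}{9} = - \frac{\frac{1}{Y + \frac{-1 + Y}{Y}} \left(1 + L\right)}{9} = - \frac{1 + L}{9 \left(Y + \frac{-1 + Y}{Y}\right)}$)
$\left(3 - 5 w{\left(5 \right)}\right) Z{\left(-2,-6 \right)} \left(-24\right) = \left(3 - 25\right) \left(\left(-1\right) \left(-6\right) \frac{1}{-9 + 9 \left(-6\right) + 9 \left(-6\right)^{2}} \left(1 - 2\right)\right) \left(-24\right) = \left(3 - 25\right) \left(\left(-1\right) \left(-6\right) \frac{1}{-9 - 54 + 9 \cdot 36} \left(-1\right)\right) \left(-24\right) = - 22 \left(\left(-1\right) \left(-6\right) \frac{1}{-9 - 54 + 324} \left(-1\right)\right) \left(-24\right) = - 22 \left(\left(-1\right) \left(-6\right) \frac{1}{261} \left(-1\right)\right) \left(-24\right) = \left(-22\right) \left(- \frac{2}{87}\right) \left(-24\right) = \frac{44}{87} \left(-24\right) = - \frac{352}{29}$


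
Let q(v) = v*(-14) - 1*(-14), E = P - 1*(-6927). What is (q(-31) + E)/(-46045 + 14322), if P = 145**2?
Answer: -28400/31723 ≈ -0.89525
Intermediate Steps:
P = 21025
E = 27952 (E = 21025 - 1*(-6927) = 21025 + 6927 = 27952)
q(v) = 14 - 14*v (q(v) = -14*v + 14 = 14 - 14*v)
(q(-31) + E)/(-46045 + 14322) = ((14 - 14*(-31)) + 27952)/(-46045 + 14322) = ((14 + 434) + 27952)/(-31723) = (448 + 27952)*(-1/31723) = 28400*(-1/31723) = -28400/31723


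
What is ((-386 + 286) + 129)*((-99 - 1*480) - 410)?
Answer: -28681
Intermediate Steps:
((-386 + 286) + 129)*((-99 - 1*480) - 410) = (-100 + 129)*((-99 - 480) - 410) = 29*(-579 - 410) = 29*(-989) = -28681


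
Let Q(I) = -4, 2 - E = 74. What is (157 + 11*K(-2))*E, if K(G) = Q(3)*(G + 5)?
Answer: -1800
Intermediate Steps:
E = -72 (E = 2 - 1*74 = 2 - 74 = -72)
K(G) = -20 - 4*G (K(G) = -4*(G + 5) = -4*(5 + G) = -20 - 4*G)
(157 + 11*K(-2))*E = (157 + 11*(-20 - 4*(-2)))*(-72) = (157 + 11*(-20 + 8))*(-72) = (157 + 11*(-12))*(-72) = (157 - 132)*(-72) = 25*(-72) = -1800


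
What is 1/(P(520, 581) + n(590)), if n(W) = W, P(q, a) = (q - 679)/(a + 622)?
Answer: 401/236537 ≈ 0.0016953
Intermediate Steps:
P(q, a) = (-679 + q)/(622 + a)
1/(P(520, 581) + n(590)) = 1/((-679 + 520)/(622 + 581) + 590) = 1/(-159/1203 + 590) = 1/((1/1203)*(-159) + 590) = 1/(-53/401 + 590) = 1/(236537/401) = 401/236537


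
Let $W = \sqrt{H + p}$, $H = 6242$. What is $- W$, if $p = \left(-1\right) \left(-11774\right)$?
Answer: $- 4 \sqrt{1126} \approx -134.22$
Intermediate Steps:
$p = 11774$
$W = 4 \sqrt{1126}$ ($W = \sqrt{6242 + 11774} = \sqrt{18016} = 4 \sqrt{1126} \approx 134.22$)
$- W = - 4 \sqrt{1126}$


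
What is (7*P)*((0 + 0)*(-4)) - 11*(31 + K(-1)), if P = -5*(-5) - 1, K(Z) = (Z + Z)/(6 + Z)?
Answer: -1683/5 ≈ -336.60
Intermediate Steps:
K(Z) = 2*Z/(6 + Z) (K(Z) = (2*Z)/(6 + Z) = 2*Z/(6 + Z))
P = 24 (P = 25 - 1 = 24)
(7*P)*((0 + 0)*(-4)) - 11*(31 + K(-1)) = (7*24)*((0 + 0)*(-4)) - 11*(31 + 2*(-1)/(6 - 1)) = 168*(0*(-4)) - 11*(31 + 2*(-1)/5) = 168*0 - 11*(31 + 2*(-1)*(⅕)) = 0 - 11*(31 - ⅖) = 0 - 11*153/5 = 0 - 1683/5 = -1683/5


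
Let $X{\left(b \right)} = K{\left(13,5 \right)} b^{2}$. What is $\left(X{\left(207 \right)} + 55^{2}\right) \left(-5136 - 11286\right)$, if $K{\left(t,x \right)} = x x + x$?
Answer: $-21159664890$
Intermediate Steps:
$K{\left(t,x \right)} = x + x^{2}$ ($K{\left(t,x \right)} = x^{2} + x = x + x^{2}$)
$X{\left(b \right)} = 30 b^{2}$ ($X{\left(b \right)} = 5 \left(1 + 5\right) b^{2} = 5 \cdot 6 b^{2} = 30 b^{2}$)
$\left(X{\left(207 \right)} + 55^{2}\right) \left(-5136 - 11286\right) = \left(30 \cdot 207^{2} + 55^{2}\right) \left(-5136 - 11286\right) = \left(30 \cdot 42849 + 3025\right) \left(-16422\right) = \left(1285470 + 3025\right) \left(-16422\right) = 1288495 \left(-16422\right) = -21159664890$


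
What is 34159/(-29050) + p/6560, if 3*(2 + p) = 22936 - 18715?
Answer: -18326779/19056800 ≈ -0.96169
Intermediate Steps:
p = 1405 (p = -2 + (22936 - 18715)/3 = -2 + (⅓)*4221 = -2 + 1407 = 1405)
34159/(-29050) + p/6560 = 34159/(-29050) + 1405/6560 = 34159*(-1/29050) + 1405*(1/6560) = -34159/29050 + 281/1312 = -18326779/19056800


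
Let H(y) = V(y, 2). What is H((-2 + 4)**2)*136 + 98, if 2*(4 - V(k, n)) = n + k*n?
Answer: -38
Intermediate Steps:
V(k, n) = 4 - n/2 - k*n/2 (V(k, n) = 4 - (n + k*n)/2 = 4 + (-n/2 - k*n/2) = 4 - n/2 - k*n/2)
H(y) = 3 - y (H(y) = 4 - 1/2*2 - 1/2*y*2 = 4 - 1 - y = 3 - y)
H((-2 + 4)**2)*136 + 98 = (3 - (-2 + 4)**2)*136 + 98 = (3 - 1*2**2)*136 + 98 = (3 - 1*4)*136 + 98 = (3 - 4)*136 + 98 = -1*136 + 98 = -136 + 98 = -38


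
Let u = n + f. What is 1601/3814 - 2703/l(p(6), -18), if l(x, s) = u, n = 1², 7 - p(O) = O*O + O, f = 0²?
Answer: -10307641/3814 ≈ -2702.6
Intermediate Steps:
f = 0
p(O) = 7 - O - O² (p(O) = 7 - (O*O + O) = 7 - (O² + O) = 7 - (O + O²) = 7 + (-O - O²) = 7 - O - O²)
n = 1
u = 1 (u = 1 + 0 = 1)
l(x, s) = 1
1601/3814 - 2703/l(p(6), -18) = 1601/3814 - 2703/1 = 1601*(1/3814) - 2703*1 = 1601/3814 - 2703 = -10307641/3814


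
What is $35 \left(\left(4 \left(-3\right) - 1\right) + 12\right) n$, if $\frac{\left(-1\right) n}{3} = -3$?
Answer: $-315$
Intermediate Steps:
$n = 9$ ($n = \left(-3\right) \left(-3\right) = 9$)
$35 \left(\left(4 \left(-3\right) - 1\right) + 12\right) n = 35 \left(\left(4 \left(-3\right) - 1\right) + 12\right) 9 = 35 \left(\left(-12 - 1\right) + 12\right) 9 = 35 \left(-13 + 12\right) 9 = 35 \left(-1\right) 9 = \left(-35\right) 9 = -315$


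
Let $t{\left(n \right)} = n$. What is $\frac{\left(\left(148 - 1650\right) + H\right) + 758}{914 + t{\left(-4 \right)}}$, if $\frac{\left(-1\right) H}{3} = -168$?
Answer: $- \frac{24}{91} \approx -0.26374$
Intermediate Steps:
$H = 504$ ($H = \left(-3\right) \left(-168\right) = 504$)
$\frac{\left(\left(148 - 1650\right) + H\right) + 758}{914 + t{\left(-4 \right)}} = \frac{\left(\left(148 - 1650\right) + 504\right) + 758}{914 - 4} = \frac{\left(-1502 + 504\right) + 758}{910} = \left(-998 + 758\right) \frac{1}{910} = \left(-240\right) \frac{1}{910} = - \frac{24}{91}$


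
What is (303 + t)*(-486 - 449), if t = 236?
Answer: -503965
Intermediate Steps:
(303 + t)*(-486 - 449) = (303 + 236)*(-486 - 449) = 539*(-935) = -503965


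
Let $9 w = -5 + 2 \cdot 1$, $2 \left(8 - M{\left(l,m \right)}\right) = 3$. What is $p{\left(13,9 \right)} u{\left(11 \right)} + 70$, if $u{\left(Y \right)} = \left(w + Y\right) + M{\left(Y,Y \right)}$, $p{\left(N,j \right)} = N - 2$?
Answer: $\frac{1553}{6} \approx 258.83$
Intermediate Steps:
$M{\left(l,m \right)} = \frac{13}{2}$ ($M{\left(l,m \right)} = 8 - \frac{3}{2} = \frac{13}{2}$)
$w = - \frac{1}{3}$ ($w = \frac{-5 + 2 \cdot 1}{9} = \frac{-5 + 2}{9} = \frac{1}{9} \left(-3\right) = - \frac{1}{3} \approx -0.33333$)
$p{\left(N,j \right)} = -2 + N$ ($p{\left(N,j \right)} = N - 2 = -2 + N$)
$u{\left(Y \right)} = \frac{37}{6} + Y$ ($u{\left(Y \right)} = \left(- \frac{1}{3} + Y\right) + \frac{13}{2} = \frac{37}{6} + Y$)
$p{\left(13,9 \right)} u{\left(11 \right)} + 70 = \left(-2 + 13\right) \left(\frac{37}{6} + 11\right) + 70 = 11 \cdot \frac{103}{6} + 70 = \frac{1133}{6} + 70 = \frac{1553}{6}$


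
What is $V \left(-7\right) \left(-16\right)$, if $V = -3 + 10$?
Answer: $784$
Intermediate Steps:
$V = 7$
$V \left(-7\right) \left(-16\right) = 7 \left(-7\right) \left(-16\right) = \left(-49\right) \left(-16\right) = 784$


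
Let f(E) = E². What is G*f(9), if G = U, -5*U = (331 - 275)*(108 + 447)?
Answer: -503496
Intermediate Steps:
U = -6216 (U = -(331 - 275)*(108 + 447)/5 = -56*555/5 = -⅕*31080 = -6216)
G = -6216
G*f(9) = -6216*9² = -6216*81 = -503496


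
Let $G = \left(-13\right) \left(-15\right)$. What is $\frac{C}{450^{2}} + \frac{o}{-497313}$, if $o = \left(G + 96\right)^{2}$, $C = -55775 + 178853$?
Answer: $\frac{271977697}{621641250} \approx 0.43752$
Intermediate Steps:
$C = 123078$
$G = 195$
$o = 84681$ ($o = \left(195 + 96\right)^{2} = 291^{2} = 84681$)
$\frac{C}{450^{2}} + \frac{o}{-497313} = \frac{123078}{450^{2}} + \frac{84681}{-497313} = \frac{123078}{202500} + 84681 \left(- \frac{1}{497313}\right) = 123078 \cdot \frac{1}{202500} - \frac{9409}{55257} = \frac{20513}{33750} - \frac{9409}{55257} = \frac{271977697}{621641250}$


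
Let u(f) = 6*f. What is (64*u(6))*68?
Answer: 156672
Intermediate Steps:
(64*u(6))*68 = (64*(6*6))*68 = (64*36)*68 = 2304*68 = 156672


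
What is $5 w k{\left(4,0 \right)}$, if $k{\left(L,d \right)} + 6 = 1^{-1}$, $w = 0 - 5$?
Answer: $125$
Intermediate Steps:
$w = -5$ ($w = 0 - 5 = -5$)
$k{\left(L,d \right)} = -5$ ($k{\left(L,d \right)} = -6 + 1^{-1} = -6 + 1 = -5$)
$5 w k{\left(4,0 \right)} = 5 \left(-5\right) \left(-5\right) = \left(-25\right) \left(-5\right) = 125$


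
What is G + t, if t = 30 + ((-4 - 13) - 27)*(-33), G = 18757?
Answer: 20239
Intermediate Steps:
t = 1482 (t = 30 + (-17 - 27)*(-33) = 30 - 44*(-33) = 30 + 1452 = 1482)
G + t = 18757 + 1482 = 20239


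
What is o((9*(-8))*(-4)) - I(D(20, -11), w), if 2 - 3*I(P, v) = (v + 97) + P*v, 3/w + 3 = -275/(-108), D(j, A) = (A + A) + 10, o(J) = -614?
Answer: -82039/147 ≈ -558.09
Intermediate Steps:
D(j, A) = 10 + 2*A (D(j, A) = 2*A + 10 = 10 + 2*A)
w = -324/49 (w = 3/(-3 - 275/(-108)) = 3/(-3 - 275*(-1/108)) = 3/(-3 + 275/108) = 3/(-49/108) = 3*(-108/49) = -324/49 ≈ -6.6122)
I(P, v) = -95/3 - v/3 - P*v/3 (I(P, v) = ⅔ - ((v + 97) + P*v)/3 = ⅔ - ((97 + v) + P*v)/3 = ⅔ - (97 + v + P*v)/3 = ⅔ + (-97/3 - v/3 - P*v/3) = -95/3 - v/3 - P*v/3)
o((9*(-8))*(-4)) - I(D(20, -11), w) = -614 - (-95/3 - ⅓*(-324/49) - ⅓*(10 + 2*(-11))*(-324/49)) = -614 - (-95/3 + 108/49 - ⅓*(10 - 22)*(-324/49)) = -614 - (-95/3 + 108/49 - ⅓*(-12)*(-324/49)) = -614 - (-95/3 + 108/49 - 1296/49) = -614 - 1*(-8219/147) = -614 + 8219/147 = -82039/147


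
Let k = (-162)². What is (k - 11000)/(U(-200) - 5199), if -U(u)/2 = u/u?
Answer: -15244/5201 ≈ -2.9310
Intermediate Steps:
U(u) = -2 (U(u) = -2*u/u = -2*1 = -2)
k = 26244
(k - 11000)/(U(-200) - 5199) = (26244 - 11000)/(-2 - 5199) = 15244/(-5201) = 15244*(-1/5201) = -15244/5201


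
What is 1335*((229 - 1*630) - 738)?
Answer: -1520565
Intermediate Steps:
1335*((229 - 1*630) - 738) = 1335*((229 - 630) - 738) = 1335*(-401 - 738) = 1335*(-1139) = -1520565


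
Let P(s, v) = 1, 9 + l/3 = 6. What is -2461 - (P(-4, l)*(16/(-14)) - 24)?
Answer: -17051/7 ≈ -2435.9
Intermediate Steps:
l = -9 (l = -27 + 3*6 = -27 + 18 = -9)
-2461 - (P(-4, l)*(16/(-14)) - 24) = -2461 - (1*(16/(-14)) - 24) = -2461 - (1*(16*(-1/14)) - 24) = -2461 - (1*(-8/7) - 24) = -2461 - (-8/7 - 24) = -2461 - 1*(-176/7) = -2461 + 176/7 = -17051/7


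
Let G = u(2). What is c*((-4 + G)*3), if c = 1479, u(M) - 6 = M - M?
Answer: 8874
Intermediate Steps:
u(M) = 6 (u(M) = 6 + (M - M) = 6 + 0 = 6)
G = 6
c*((-4 + G)*3) = 1479*((-4 + 6)*3) = 1479*(2*3) = 1479*6 = 8874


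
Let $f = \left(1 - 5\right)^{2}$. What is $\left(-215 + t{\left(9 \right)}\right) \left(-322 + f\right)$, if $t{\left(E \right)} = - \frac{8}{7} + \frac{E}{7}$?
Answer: $\frac{460224}{7} \approx 65746.0$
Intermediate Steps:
$f = 16$ ($f = \left(-4\right)^{2} = 16$)
$t{\left(E \right)} = - \frac{8}{7} + \frac{E}{7}$ ($t{\left(E \right)} = \left(-8\right) \frac{1}{7} + E \frac{1}{7} = - \frac{8}{7} + \frac{E}{7}$)
$\left(-215 + t{\left(9 \right)}\right) \left(-322 + f\right) = \left(-215 + \left(- \frac{8}{7} + \frac{1}{7} \cdot 9\right)\right) \left(-322 + 16\right) = \left(-215 + \left(- \frac{8}{7} + \frac{9}{7}\right)\right) \left(-306\right) = \left(-215 + \frac{1}{7}\right) \left(-306\right) = \left(- \frac{1504}{7}\right) \left(-306\right) = \frac{460224}{7}$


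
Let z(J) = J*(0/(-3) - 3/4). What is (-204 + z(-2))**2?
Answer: 164025/4 ≈ 41006.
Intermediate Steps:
z(J) = -3*J/4 (z(J) = J*(0*(-1/3) - 3*1/4) = J*(0 - 3/4) = J*(-3/4) = -3*J/4)
(-204 + z(-2))**2 = (-204 - 3/4*(-2))**2 = (-204 + 3/2)**2 = (-405/2)**2 = 164025/4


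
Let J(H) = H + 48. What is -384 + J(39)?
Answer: -297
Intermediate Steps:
J(H) = 48 + H
-384 + J(39) = -384 + (48 + 39) = -384 + 87 = -297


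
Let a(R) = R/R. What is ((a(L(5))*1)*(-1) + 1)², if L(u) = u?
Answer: 0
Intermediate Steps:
a(R) = 1
((a(L(5))*1)*(-1) + 1)² = ((1*1)*(-1) + 1)² = (1*(-1) + 1)² = (-1 + 1)² = 0² = 0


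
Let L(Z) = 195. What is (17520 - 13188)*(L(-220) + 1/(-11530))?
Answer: 4869923934/5765 ≈ 8.4474e+5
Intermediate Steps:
(17520 - 13188)*(L(-220) + 1/(-11530)) = (17520 - 13188)*(195 + 1/(-11530)) = 4332*(195 - 1/11530) = 4332*(2248349/11530) = 4869923934/5765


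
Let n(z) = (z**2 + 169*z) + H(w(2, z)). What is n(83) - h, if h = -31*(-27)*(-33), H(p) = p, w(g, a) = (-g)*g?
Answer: 48533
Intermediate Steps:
w(g, a) = -g**2
h = -27621 (h = 837*(-33) = -27621)
n(z) = -4 + z**2 + 169*z (n(z) = (z**2 + 169*z) - 1*2**2 = (z**2 + 169*z) - 1*4 = (z**2 + 169*z) - 4 = -4 + z**2 + 169*z)
n(83) - h = (-4 + 83**2 + 169*83) - 1*(-27621) = (-4 + 6889 + 14027) + 27621 = 20912 + 27621 = 48533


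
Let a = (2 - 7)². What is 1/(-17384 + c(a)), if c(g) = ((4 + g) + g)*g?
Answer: -1/16034 ≈ -6.2367e-5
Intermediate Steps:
a = 25 (a = (-5)² = 25)
c(g) = g*(4 + 2*g) (c(g) = (4 + 2*g)*g = g*(4 + 2*g))
1/(-17384 + c(a)) = 1/(-17384 + 2*25*(2 + 25)) = 1/(-17384 + 2*25*27) = 1/(-17384 + 1350) = 1/(-16034) = -1/16034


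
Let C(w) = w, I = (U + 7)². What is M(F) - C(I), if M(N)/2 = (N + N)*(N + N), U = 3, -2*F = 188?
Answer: 70588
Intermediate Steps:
F = -94 (F = -½*188 = -94)
M(N) = 8*N² (M(N) = 2*((N + N)*(N + N)) = 2*((2*N)*(2*N)) = 2*(4*N²) = 8*N²)
I = 100 (I = (3 + 7)² = 10² = 100)
M(F) - C(I) = 8*(-94)² - 1*100 = 8*8836 - 100 = 70688 - 100 = 70588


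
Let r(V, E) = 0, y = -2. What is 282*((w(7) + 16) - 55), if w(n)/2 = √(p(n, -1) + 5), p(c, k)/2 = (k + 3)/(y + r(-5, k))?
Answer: -10998 + 564*√3 ≈ -10021.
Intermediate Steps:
p(c, k) = -3 - k (p(c, k) = 2*((k + 3)/(-2 + 0)) = 2*((3 + k)/(-2)) = 2*((3 + k)*(-½)) = 2*(-3/2 - k/2) = -3 - k)
w(n) = 2*√3 (w(n) = 2*√((-3 - 1*(-1)) + 5) = 2*√((-3 + 1) + 5) = 2*√(-2 + 5) = 2*√3)
282*((w(7) + 16) - 55) = 282*((2*√3 + 16) - 55) = 282*((16 + 2*√3) - 55) = 282*(-39 + 2*√3) = -10998 + 564*√3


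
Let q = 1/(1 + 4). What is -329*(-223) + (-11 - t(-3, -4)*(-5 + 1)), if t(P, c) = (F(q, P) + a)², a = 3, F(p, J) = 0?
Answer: 73392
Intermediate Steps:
q = ⅕ (q = 1/5 = ⅕ ≈ 0.20000)
t(P, c) = 9 (t(P, c) = (0 + 3)² = 3² = 9)
-329*(-223) + (-11 - t(-3, -4)*(-5 + 1)) = -329*(-223) + (-11 - 9*(-5 + 1)) = 73367 + (-11 - 9*(-4)) = 73367 + (-11 - 1*(-36)) = 73367 + (-11 + 36) = 73367 + 25 = 73392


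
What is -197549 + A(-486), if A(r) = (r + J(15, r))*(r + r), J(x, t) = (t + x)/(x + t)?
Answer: 273871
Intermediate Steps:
J(x, t) = 1 (J(x, t) = (t + x)/(t + x) = 1)
A(r) = 2*r*(1 + r) (A(r) = (r + 1)*(r + r) = (1 + r)*(2*r) = 2*r*(1 + r))
-197549 + A(-486) = -197549 + 2*(-486)*(1 - 486) = -197549 + 2*(-486)*(-485) = -197549 + 471420 = 273871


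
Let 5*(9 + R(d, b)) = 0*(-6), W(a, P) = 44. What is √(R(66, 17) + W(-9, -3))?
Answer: √35 ≈ 5.9161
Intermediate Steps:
R(d, b) = -9 (R(d, b) = -9 + (0*(-6))/5 = -9 + (⅕)*0 = -9 + 0 = -9)
√(R(66, 17) + W(-9, -3)) = √(-9 + 44) = √35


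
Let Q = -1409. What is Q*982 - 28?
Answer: -1383666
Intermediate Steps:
Q*982 - 28 = -1409*982 - 28 = -1383638 - 28 = -1383666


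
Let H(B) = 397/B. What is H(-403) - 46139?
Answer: -18594414/403 ≈ -46140.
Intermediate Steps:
H(-403) - 46139 = 397/(-403) - 46139 = 397*(-1/403) - 46139 = -397/403 - 46139 = -18594414/403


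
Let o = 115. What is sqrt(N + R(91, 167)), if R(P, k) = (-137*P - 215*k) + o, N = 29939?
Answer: I*sqrt(18318) ≈ 135.34*I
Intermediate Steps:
R(P, k) = 115 - 215*k - 137*P (R(P, k) = (-137*P - 215*k) + 115 = (-215*k - 137*P) + 115 = 115 - 215*k - 137*P)
sqrt(N + R(91, 167)) = sqrt(29939 + (115 - 215*167 - 137*91)) = sqrt(29939 + (115 - 35905 - 12467)) = sqrt(29939 - 48257) = sqrt(-18318) = I*sqrt(18318)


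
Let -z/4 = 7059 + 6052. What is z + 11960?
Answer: -40484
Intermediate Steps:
z = -52444 (z = -4*(7059 + 6052) = -4*13111 = -52444)
z + 11960 = -52444 + 11960 = -40484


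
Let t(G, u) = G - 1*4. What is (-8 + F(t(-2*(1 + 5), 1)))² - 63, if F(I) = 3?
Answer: -38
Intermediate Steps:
t(G, u) = -4 + G (t(G, u) = G - 4 = -4 + G)
(-8 + F(t(-2*(1 + 5), 1)))² - 63 = (-8 + 3)² - 63 = (-5)² - 63 = 25 - 63 = -38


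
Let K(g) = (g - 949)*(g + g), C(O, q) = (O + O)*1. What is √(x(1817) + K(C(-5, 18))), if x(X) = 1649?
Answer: √20829 ≈ 144.32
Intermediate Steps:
C(O, q) = 2*O (C(O, q) = (2*O)*1 = 2*O)
K(g) = 2*g*(-949 + g) (K(g) = (-949 + g)*(2*g) = 2*g*(-949 + g))
√(x(1817) + K(C(-5, 18))) = √(1649 + 2*(2*(-5))*(-949 + 2*(-5))) = √(1649 + 2*(-10)*(-949 - 10)) = √(1649 + 2*(-10)*(-959)) = √(1649 + 19180) = √20829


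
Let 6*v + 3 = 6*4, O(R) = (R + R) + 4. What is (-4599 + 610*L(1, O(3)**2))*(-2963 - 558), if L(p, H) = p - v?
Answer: 21562604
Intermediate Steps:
O(R) = 4 + 2*R (O(R) = 2*R + 4 = 4 + 2*R)
v = 7/2 (v = -1/2 + (6*4)/6 = -1/2 + (1/6)*24 = -1/2 + 4 = 7/2 ≈ 3.5000)
L(p, H) = -7/2 + p (L(p, H) = p - 1*7/2 = p - 7/2 = -7/2 + p)
(-4599 + 610*L(1, O(3)**2))*(-2963 - 558) = (-4599 + 610*(-7/2 + 1))*(-2963 - 558) = (-4599 + 610*(-5/2))*(-3521) = (-4599 - 1525)*(-3521) = -6124*(-3521) = 21562604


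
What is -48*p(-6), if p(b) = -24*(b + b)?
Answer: -13824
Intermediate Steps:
p(b) = -48*b
-48*p(-6) = -(-2304)*(-6) = -48*288 = -13824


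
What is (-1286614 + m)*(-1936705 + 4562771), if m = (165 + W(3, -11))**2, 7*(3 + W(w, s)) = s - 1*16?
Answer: -162339820792042/49 ≈ -3.3131e+12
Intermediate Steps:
W(w, s) = -37/7 + s/7 (W(w, s) = -3 + (s - 1*16)/7 = -3 + (s - 16)/7 = -3 + (-16 + s)/7 = -3 + (-16/7 + s/7) = -37/7 + s/7)
m = 1225449/49 (m = (165 + (-37/7 + (1/7)*(-11)))**2 = (165 + (-37/7 - 11/7))**2 = (165 - 48/7)**2 = (1107/7)**2 = 1225449/49 ≈ 25009.)
(-1286614 + m)*(-1936705 + 4562771) = (-1286614 + 1225449/49)*(-1936705 + 4562771) = -61818637/49*2626066 = -162339820792042/49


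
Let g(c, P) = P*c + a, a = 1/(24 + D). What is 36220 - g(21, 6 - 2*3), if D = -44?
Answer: 724401/20 ≈ 36220.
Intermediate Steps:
a = -1/20 (a = 1/(24 - 44) = 1/(-20) = -1/20 ≈ -0.050000)
g(c, P) = -1/20 + P*c (g(c, P) = P*c - 1/20 = -1/20 + P*c)
36220 - g(21, 6 - 2*3) = 36220 - (-1/20 + (6 - 2*3)*21) = 36220 - (-1/20 + (6 - 6)*21) = 36220 - (-1/20 + 0*21) = 36220 - (-1/20 + 0) = 36220 - 1*(-1/20) = 36220 + 1/20 = 724401/20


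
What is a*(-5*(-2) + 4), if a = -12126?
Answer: -169764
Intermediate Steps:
a*(-5*(-2) + 4) = -12126*(-5*(-2) + 4) = -12126*(10 + 4) = -12126*14 = -169764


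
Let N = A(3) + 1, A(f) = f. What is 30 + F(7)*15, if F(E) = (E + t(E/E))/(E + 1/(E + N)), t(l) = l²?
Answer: 610/13 ≈ 46.923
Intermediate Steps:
N = 4 (N = 3 + 1 = 4)
F(E) = (1 + E)/(E + 1/(4 + E)) (F(E) = (E + (E/E)²)/(E + 1/(E + 4)) = (E + 1²)/(E + 1/(4 + E)) = (E + 1)/(E + 1/(4 + E)) = (1 + E)/(E + 1/(4 + E)))
30 + F(7)*15 = 30 + ((4 + 7² + 5*7)/(1 + 7² + 4*7))*15 = 30 + ((4 + 49 + 35)/(1 + 49 + 28))*15 = 30 + (88/78)*15 = 30 + ((1/78)*88)*15 = 30 + (44/39)*15 = 30 + 220/13 = 610/13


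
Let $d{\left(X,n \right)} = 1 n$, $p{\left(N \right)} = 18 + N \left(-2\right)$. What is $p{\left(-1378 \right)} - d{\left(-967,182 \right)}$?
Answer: $2592$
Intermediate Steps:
$p{\left(N \right)} = 18 - 2 N$
$d{\left(X,n \right)} = n$
$p{\left(-1378 \right)} - d{\left(-967,182 \right)} = \left(18 - -2756\right) - 182 = \left(18 + 2756\right) - 182 = 2774 - 182 = 2592$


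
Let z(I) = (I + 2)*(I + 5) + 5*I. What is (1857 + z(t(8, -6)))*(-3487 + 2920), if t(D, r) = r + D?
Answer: -1074465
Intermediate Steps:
t(D, r) = D + r
z(I) = 5*I + (2 + I)*(5 + I) (z(I) = (2 + I)*(5 + I) + 5*I = 5*I + (2 + I)*(5 + I))
(1857 + z(t(8, -6)))*(-3487 + 2920) = (1857 + (10 + (8 - 6)² + 12*(8 - 6)))*(-3487 + 2920) = (1857 + (10 + 2² + 12*2))*(-567) = (1857 + (10 + 4 + 24))*(-567) = (1857 + 38)*(-567) = 1895*(-567) = -1074465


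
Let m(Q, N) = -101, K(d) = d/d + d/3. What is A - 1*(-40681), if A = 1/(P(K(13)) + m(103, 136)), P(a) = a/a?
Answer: 4068099/100 ≈ 40681.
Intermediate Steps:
K(d) = 1 + d/3 (K(d) = 1 + d*(1/3) = 1 + d/3)
P(a) = 1
A = -1/100 (A = 1/(1 - 101) = 1/(-100) = -1/100 ≈ -0.010000)
A - 1*(-40681) = -1/100 - 1*(-40681) = -1/100 + 40681 = 4068099/100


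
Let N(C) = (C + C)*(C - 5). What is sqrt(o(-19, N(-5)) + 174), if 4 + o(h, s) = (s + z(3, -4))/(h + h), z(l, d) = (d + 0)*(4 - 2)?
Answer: 4*sqrt(3781)/19 ≈ 12.945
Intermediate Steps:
z(l, d) = 2*d (z(l, d) = d*2 = 2*d)
N(C) = 2*C*(-5 + C) (N(C) = (2*C)*(-5 + C) = 2*C*(-5 + C))
o(h, s) = -4 + (-8 + s)/(2*h) (o(h, s) = -4 + (s + 2*(-4))/(h + h) = -4 + (s - 8)/((2*h)) = -4 + (-8 + s)*(1/(2*h)) = -4 + (-8 + s)/(2*h))
sqrt(o(-19, N(-5)) + 174) = sqrt((1/2)*(-8 + 2*(-5)*(-5 - 5) - 8*(-19))/(-19) + 174) = sqrt((1/2)*(-1/19)*(-8 + 2*(-5)*(-10) + 152) + 174) = sqrt((1/2)*(-1/19)*(-8 + 100 + 152) + 174) = sqrt((1/2)*(-1/19)*244 + 174) = sqrt(-122/19 + 174) = sqrt(3184/19) = 4*sqrt(3781)/19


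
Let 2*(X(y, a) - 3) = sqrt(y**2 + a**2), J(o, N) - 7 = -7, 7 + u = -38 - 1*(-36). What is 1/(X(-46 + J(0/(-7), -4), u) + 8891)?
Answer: 35576/316410747 - 26*sqrt(13)/316410747 ≈ 0.00011214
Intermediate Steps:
u = -9 (u = -7 + (-38 - 1*(-36)) = -7 + (-38 + 36) = -7 - 2 = -9)
J(o, N) = 0 (J(o, N) = 7 - 7 = 0)
X(y, a) = 3 + sqrt(a**2 + y**2)/2 (X(y, a) = 3 + sqrt(y**2 + a**2)/2 = 3 + sqrt(a**2 + y**2)/2)
1/(X(-46 + J(0/(-7), -4), u) + 8891) = 1/((3 + sqrt((-9)**2 + (-46 + 0)**2)/2) + 8891) = 1/((3 + sqrt(81 + (-46)**2)/2) + 8891) = 1/((3 + sqrt(81 + 2116)/2) + 8891) = 1/((3 + sqrt(2197)/2) + 8891) = 1/((3 + (13*sqrt(13))/2) + 8891) = 1/((3 + 13*sqrt(13)/2) + 8891) = 1/(8894 + 13*sqrt(13)/2)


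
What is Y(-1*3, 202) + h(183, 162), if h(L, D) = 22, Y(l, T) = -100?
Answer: -78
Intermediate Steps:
Y(-1*3, 202) + h(183, 162) = -100 + 22 = -78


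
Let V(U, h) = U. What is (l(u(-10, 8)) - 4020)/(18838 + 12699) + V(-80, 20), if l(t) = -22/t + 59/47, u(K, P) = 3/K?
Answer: -32390333/404247 ≈ -80.125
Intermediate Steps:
l(t) = 59/47 - 22/t (l(t) = -22/t + 59*(1/47) = -22/t + 59/47 = 59/47 - 22/t)
(l(u(-10, 8)) - 4020)/(18838 + 12699) + V(-80, 20) = ((59/47 - 22/(3/(-10))) - 4020)/(18838 + 12699) - 80 = ((59/47 - 22/(3*(-⅒))) - 4020)/31537 - 80 = ((59/47 - 22/(-3/10)) - 4020)*(1/31537) - 80 = ((59/47 - 22*(-10/3)) - 4020)*(1/31537) - 80 = ((59/47 + 220/3) - 4020)*(1/31537) - 80 = (10517/141 - 4020)*(1/31537) - 80 = -556303/141*1/31537 - 80 = -50573/404247 - 80 = -32390333/404247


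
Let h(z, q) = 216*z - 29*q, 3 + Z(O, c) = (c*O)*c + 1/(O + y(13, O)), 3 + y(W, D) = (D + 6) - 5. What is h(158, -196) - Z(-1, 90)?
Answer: 191661/4 ≈ 47915.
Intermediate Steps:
y(W, D) = -2 + D (y(W, D) = -3 + ((D + 6) - 5) = -3 + ((6 + D) - 5) = -3 + (1 + D) = -2 + D)
Z(O, c) = -3 + 1/(-2 + 2*O) + O*c² (Z(O, c) = -3 + ((c*O)*c + 1/(O + (-2 + O))) = -3 + ((O*c)*c + 1/(-2 + 2*O)) = -3 + (O*c² + 1/(-2 + 2*O)) = -3 + (1/(-2 + 2*O) + O*c²) = -3 + 1/(-2 + 2*O) + O*c²)
h(z, q) = -29*q + 216*z
h(158, -196) - Z(-1, 90) = (-29*(-196) + 216*158) - (7 - 6*(-1) + (-1)²*90² - 1*90²*(-2 - 1))/(2*(-1 - 1)) = (5684 + 34128) - (7 + 6 + 1*8100 - 1*8100*(-3))/(2*(-2)) = 39812 - (-1)*(7 + 6 + 8100 + 24300)/(2*2) = 39812 - (-1)*32413/(2*2) = 39812 - 1*(-32413/4) = 39812 + 32413/4 = 191661/4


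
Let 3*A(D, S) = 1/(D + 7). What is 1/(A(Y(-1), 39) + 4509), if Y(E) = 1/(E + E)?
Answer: 39/175853 ≈ 0.00022178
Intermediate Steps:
Y(E) = 1/(2*E)
A(D, S) = 1/(3*(7 + D)) (A(D, S) = 1/(3*(D + 7)) = 1/(3*(7 + D)))
1/(A(Y(-1), 39) + 4509) = 1/(1/(3*(7 + (1/2)/(-1))) + 4509) = 1/(1/(3*(7 + (1/2)*(-1))) + 4509) = 1/(1/(3*(7 - 1/2)) + 4509) = 1/(1/(3*(13/2)) + 4509) = 1/((1/3)*(2/13) + 4509) = 1/(2/39 + 4509) = 1/(175853/39) = 39/175853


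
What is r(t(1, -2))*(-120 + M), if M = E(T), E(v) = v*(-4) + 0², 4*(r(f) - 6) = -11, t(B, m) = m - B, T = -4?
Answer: -338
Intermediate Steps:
r(f) = 13/4 (r(f) = 6 + (¼)*(-11) = 6 - 11/4 = 13/4)
E(v) = -4*v (E(v) = -4*v + 0 = -4*v)
M = 16 (M = -4*(-4) = 16)
r(t(1, -2))*(-120 + M) = 13*(-120 + 16)/4 = (13/4)*(-104) = -338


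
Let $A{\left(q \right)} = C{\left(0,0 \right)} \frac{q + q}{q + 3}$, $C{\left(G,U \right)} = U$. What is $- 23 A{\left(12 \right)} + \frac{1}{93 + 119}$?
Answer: $\frac{1}{212} \approx 0.004717$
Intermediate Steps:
$A{\left(q \right)} = 0$ ($A{\left(q \right)} = 0 \frac{q + q}{q + 3} = 0 \frac{2 q}{3 + q} = 0$)
$- 23 A{\left(12 \right)} + \frac{1}{93 + 119} = \left(-23\right) 0 + \frac{1}{93 + 119} = 0 + \frac{1}{212} = \frac{1}{212}$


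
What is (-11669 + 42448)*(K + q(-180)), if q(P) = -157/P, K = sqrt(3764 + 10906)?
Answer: 4832303/180 + 92337*sqrt(1630) ≈ 3.7548e+6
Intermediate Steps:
K = 3*sqrt(1630) (K = sqrt(14670) = 3*sqrt(1630) ≈ 121.12)
(-11669 + 42448)*(K + q(-180)) = (-11669 + 42448)*(3*sqrt(1630) - 157/(-180)) = 30779*(3*sqrt(1630) - 157*(-1/180)) = 30779*(3*sqrt(1630) + 157/180) = 30779*(157/180 + 3*sqrt(1630)) = 4832303/180 + 92337*sqrt(1630)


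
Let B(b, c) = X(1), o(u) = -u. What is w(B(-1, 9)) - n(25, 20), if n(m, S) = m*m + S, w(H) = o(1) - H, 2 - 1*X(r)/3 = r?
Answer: -649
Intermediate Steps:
X(r) = 6 - 3*r
B(b, c) = 3 (B(b, c) = 6 - 3*1 = 6 - 3 = 3)
w(H) = -1 - H (w(H) = -1*1 - H = -1 - H)
n(m, S) = S + m² (n(m, S) = m² + S = S + m²)
w(B(-1, 9)) - n(25, 20) = (-1 - 1*3) - (20 + 25²) = (-1 - 3) - (20 + 625) = -4 - 1*645 = -4 - 645 = -649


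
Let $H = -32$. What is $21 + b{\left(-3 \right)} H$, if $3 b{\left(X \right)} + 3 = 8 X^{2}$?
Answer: $-715$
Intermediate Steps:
$b{\left(X \right)} = -1 + \frac{8 X^{2}}{3}$
$21 + b{\left(-3 \right)} H = 21 + \left(-1 + \frac{8 \left(-3\right)^{2}}{3}\right) \left(-32\right) = 21 + \left(-1 + \frac{8}{3} \cdot 9\right) \left(-32\right) = 21 + \left(-1 + 24\right) \left(-32\right) = 21 + 23 \left(-32\right) = 21 - 736 = -715$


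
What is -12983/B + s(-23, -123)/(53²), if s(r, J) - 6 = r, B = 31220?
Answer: -36999987/87696980 ≈ -0.42191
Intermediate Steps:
s(r, J) = 6 + r
-12983/B + s(-23, -123)/(53²) = -12983/31220 + (6 - 23)/(53²) = -12983*1/31220 - 17/2809 = -12983/31220 - 17*1/2809 = -12983/31220 - 17/2809 = -36999987/87696980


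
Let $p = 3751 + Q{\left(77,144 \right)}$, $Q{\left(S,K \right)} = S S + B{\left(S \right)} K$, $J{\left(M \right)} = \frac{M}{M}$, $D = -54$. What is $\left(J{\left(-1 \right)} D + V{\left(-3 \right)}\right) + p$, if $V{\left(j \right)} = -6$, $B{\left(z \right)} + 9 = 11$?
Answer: $9908$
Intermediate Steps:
$B{\left(z \right)} = 2$ ($B{\left(z \right)} = -9 + 11 = 2$)
$J{\left(M \right)} = 1$
$Q{\left(S,K \right)} = S^{2} + 2 K$ ($Q{\left(S,K \right)} = S S + 2 K = S^{2} + 2 K$)
$p = 9968$ ($p = 3751 + \left(77^{2} + 2 \cdot 144\right) = 3751 + \left(5929 + 288\right) = 3751 + 6217 = 9968$)
$\left(J{\left(-1 \right)} D + V{\left(-3 \right)}\right) + p = \left(1 \left(-54\right) - 6\right) + 9968 = \left(-54 - 6\right) + 9968 = -60 + 9968 = 9908$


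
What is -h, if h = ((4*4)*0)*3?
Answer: 0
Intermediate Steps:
h = 0 (h = (16*0)*3 = 0*3 = 0)
-h = -1*0 = 0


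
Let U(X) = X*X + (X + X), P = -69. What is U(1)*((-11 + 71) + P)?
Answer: -27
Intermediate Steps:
U(X) = X**2 + 2*X
U(1)*((-11 + 71) + P) = (1*(2 + 1))*((-11 + 71) - 69) = (1*3)*(60 - 69) = 3*(-9) = -27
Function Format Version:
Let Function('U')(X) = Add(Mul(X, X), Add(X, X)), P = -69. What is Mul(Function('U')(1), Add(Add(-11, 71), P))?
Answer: -27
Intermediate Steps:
Function('U')(X) = Add(Pow(X, 2), Mul(2, X))
Mul(Function('U')(1), Add(Add(-11, 71), P)) = Mul(Mul(1, Add(2, 1)), Add(Add(-11, 71), -69)) = Mul(Mul(1, 3), Add(60, -69)) = Mul(3, -9) = -27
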